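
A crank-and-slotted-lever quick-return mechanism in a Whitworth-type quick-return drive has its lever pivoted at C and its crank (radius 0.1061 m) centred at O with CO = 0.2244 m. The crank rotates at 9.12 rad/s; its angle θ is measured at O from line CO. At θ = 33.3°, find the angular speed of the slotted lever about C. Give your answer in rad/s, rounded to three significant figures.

2.80

ω = 9.12 rad/s
Crank pin A relative to C: A = (d + r cosθ, r sinθ); lever angle φ = atan2(r sinθ, d + r cosθ).
Differentiating tanφ: φ̇ = rω(d cosθ + r)/(d² + r² + 2dr cosθ).
d² + r² + 2dr cosθ = |CA|² = 0.101412 m²;  d cosθ + r = +0.29366 m.
|ω_lever| = |0.1061·9.12·+0.29366| / 0.101412 = 2.8019 rad/s.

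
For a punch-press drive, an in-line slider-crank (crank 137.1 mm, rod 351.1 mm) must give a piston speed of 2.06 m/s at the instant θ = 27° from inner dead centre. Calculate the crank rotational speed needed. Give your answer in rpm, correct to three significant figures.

For an in-line slider-crank, |v_piston| = rω|sinθ|·[1 + r cosθ/√(L² − r² sin²θ)].
With r = 0.1371 m, L = 0.3511 m, θ = 27°: the bracketed kinematic factor |dx/dθ| = 0.084246 m.
ω = v/|dx/dθ| = 2.06/0.084246 = 24.452 rad/s.
N = 60ω/(2π) = 233.5 rpm.

234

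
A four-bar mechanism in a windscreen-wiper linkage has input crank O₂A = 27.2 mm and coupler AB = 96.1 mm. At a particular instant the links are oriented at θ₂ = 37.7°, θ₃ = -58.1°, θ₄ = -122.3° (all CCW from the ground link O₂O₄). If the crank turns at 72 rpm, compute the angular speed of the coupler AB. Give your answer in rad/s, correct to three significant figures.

0.811

ω₂ = 7.54 rad/s (from 72 rpm).
Differentiating the loop-closure r₂e^{iθ₂}+r₃e^{iθ₃}=r₁+r₄e^{iθ₄} gives r₂ω₂e^{iθ₂}+r₃ω₃e^{iθ₃}=r₄ω₄e^{iθ₄}.
Eliminating the other unknown: ω₃ = r₂ω₂ sin(θ₄−θ₂) / [r₃ sin(θ₃−θ₄)].
Numerator sine = -0.34202; denominator sine = +0.90032.
Result = 0.0272·7.54·(-0.34202) / (0.0961·(+0.90032)) = -0.8107 rad/s; magnitude 0.8107 rad/s.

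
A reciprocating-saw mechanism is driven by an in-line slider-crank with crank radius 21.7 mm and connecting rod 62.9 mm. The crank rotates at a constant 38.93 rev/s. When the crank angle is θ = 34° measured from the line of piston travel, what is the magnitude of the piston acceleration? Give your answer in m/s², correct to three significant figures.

1260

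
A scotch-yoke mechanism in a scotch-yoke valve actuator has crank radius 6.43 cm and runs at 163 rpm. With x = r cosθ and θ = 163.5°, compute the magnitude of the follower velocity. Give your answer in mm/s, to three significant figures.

312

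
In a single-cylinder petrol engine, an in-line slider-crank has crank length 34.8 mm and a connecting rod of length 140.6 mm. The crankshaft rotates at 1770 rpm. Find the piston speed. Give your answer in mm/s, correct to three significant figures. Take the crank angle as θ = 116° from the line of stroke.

ω = 2π·1770/60 = 185.4 rad/s
For an in-line slider-crank, x = r cosθ + √(L² − r² sin²θ), so v = −rω sinθ·[1 + r cosθ/√(L² − r² sin²θ)].
With r = 0.0348 m, L = 0.1406 m, θ = 116°: √(L² − r² sin²θ) = 0.13708 m.
v = −0.0348·185.4·0.89879·[1 + 0.0348·-0.43837/0.13708] = -5.1523 m/s.
|v| = 5.1523 m/s = 5152.3 mm/s.

5150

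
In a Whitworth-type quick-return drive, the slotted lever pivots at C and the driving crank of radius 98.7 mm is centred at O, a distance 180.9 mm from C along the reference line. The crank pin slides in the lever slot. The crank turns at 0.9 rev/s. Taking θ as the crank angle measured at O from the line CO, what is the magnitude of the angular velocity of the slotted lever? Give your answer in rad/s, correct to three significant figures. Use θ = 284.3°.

1.56

ω = 5.655 rad/s (from 0.9 rev/s).
Crank pin A relative to C: A = (d + r cosθ, r sinθ); lever angle φ = atan2(r sinθ, d + r cosθ).
Differentiating tanφ: φ̇ = rω(d cosθ + r)/(d² + r² + 2dr cosθ).
d² + r² + 2dr cosθ = |CA|² = 0.0512868 m²;  d cosθ + r = +0.14338 m.
|ω_lever| = |0.0987·5.655·+0.14338| / 0.0512868 = 1.5604 rad/s.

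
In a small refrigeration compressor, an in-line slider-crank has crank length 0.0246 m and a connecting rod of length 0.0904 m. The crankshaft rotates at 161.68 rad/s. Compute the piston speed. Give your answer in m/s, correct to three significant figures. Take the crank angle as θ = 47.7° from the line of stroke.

3.49

ω = 161.7 rad/s
For an in-line slider-crank, x = r cosθ + √(L² − r² sin²θ), so v = −rω sinθ·[1 + r cosθ/√(L² − r² sin²θ)].
With r = 0.0246 m, L = 0.0904 m, θ = 47.7°: √(L² − r² sin²θ) = 0.08855 m.
v = −0.0246·161.7·0.73963·[1 + 0.0246·0.67301/0.08855] = -3.4918 m/s.
|v| = 3.4918 m/s.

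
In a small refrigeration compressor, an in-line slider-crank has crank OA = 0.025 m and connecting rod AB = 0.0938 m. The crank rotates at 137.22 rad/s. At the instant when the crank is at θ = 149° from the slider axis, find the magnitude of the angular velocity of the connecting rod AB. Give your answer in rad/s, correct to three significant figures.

ω = 137.2 rad/s
The rod makes angle φ with the slider axis where L sinφ = r sinθ; differentiating, L cosφ·φ̇ = r ω cosθ.
L cosφ = √(L² − r² sin²θ) = 0.092912 m.
|ω_rod| = r ω |cosθ| / √(L² − r² sin²θ) = 0.025·137.2·0.85717/0.092912 = 31.648 rad/s.

31.6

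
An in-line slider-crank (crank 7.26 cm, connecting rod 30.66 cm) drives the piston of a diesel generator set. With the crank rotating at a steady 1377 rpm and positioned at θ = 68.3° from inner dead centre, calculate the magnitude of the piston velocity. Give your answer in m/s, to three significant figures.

ω = 2π·1377/60 = 144.2 rad/s
For an in-line slider-crank, x = r cosθ + √(L² − r² sin²θ), so v = −rω sinθ·[1 + r cosθ/√(L² − r² sin²θ)].
With r = 0.0726 m, L = 0.3066 m, θ = 68.3°: √(L² − r² sin²θ) = 0.29909 m.
v = −0.0726·144.2·0.92913·[1 + 0.0726·0.36975/0.29909] = -10.6 m/s.
|v| = 10.6 m/s.

10.6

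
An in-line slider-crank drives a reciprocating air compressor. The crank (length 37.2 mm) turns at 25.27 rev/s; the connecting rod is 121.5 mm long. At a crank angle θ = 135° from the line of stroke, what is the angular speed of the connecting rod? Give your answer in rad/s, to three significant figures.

35.2

ω = 158.8 rad/s (converted from 25.27 rev/s).
The rod makes angle φ with the slider axis where L sinφ = r sinθ; differentiating, L cosφ·φ̇ = r ω cosθ.
L cosφ = √(L² − r² sin²θ) = 0.11862 m.
|ω_rod| = r ω |cosθ| / √(L² − r² sin²θ) = 0.0372·158.8·0.70711/0.11862 = 35.21 rad/s.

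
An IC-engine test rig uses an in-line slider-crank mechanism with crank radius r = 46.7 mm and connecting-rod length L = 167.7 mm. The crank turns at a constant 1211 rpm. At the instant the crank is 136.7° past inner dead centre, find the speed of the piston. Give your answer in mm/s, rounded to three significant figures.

3220

ω = 2π·1211/60 = 126.8 rad/s
For an in-line slider-crank, x = r cosθ + √(L² − r² sin²θ), so v = −rω sinθ·[1 + r cosθ/√(L² − r² sin²θ)].
With r = 0.0467 m, L = 0.1677 m, θ = 136.7°: √(L² − r² sin²θ) = 0.16461 m.
v = −0.0467·126.8·0.68582·[1 + 0.0467·-0.72777/0.16461] = -3.223 m/s.
|v| = 3.223 m/s = 3223 mm/s.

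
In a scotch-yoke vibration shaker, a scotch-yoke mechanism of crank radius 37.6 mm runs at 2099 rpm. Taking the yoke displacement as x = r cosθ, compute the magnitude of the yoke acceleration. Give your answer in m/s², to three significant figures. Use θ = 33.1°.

1520

ω = 219.8 rad/s (from 2099 rpm).
x = r cosθ ⇒ ẍ = −rω² cosθ (ω constant).
|a| = rω²|cosθ| = 0.0376·(219.8)²·|cos 33.1°| = 1521.8 m/s².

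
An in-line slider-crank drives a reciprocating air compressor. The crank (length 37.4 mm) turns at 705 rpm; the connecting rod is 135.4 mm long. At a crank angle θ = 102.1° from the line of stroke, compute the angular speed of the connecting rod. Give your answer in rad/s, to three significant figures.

4.44

ω = 73.83 rad/s (converted from 705 rpm).
The rod makes angle φ with the slider axis where L sinφ = r sinθ; differentiating, L cosφ·φ̇ = r ω cosθ.
L cosφ = √(L² − r² sin²θ) = 0.13037 m.
|ω_rod| = r ω |cosθ| / √(L² − r² sin²θ) = 0.0374·73.83·0.20962/0.13037 = 4.4396 rad/s.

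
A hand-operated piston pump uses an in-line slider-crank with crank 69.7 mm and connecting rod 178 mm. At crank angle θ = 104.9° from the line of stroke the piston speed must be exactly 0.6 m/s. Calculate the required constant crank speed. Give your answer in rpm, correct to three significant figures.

95.4

For an in-line slider-crank, |v_piston| = rω|sinθ|·[1 + r cosθ/√(L² − r² sin²θ)].
With r = 0.0697 m, L = 0.178 m, θ = 104.9°: the bracketed kinematic factor |dx/dθ| = 0.06003 m.
ω = v/|dx/dθ| = 0.6/0.06003 = 9.995 rad/s.
N = 60ω/(2π) = 95.446 rpm.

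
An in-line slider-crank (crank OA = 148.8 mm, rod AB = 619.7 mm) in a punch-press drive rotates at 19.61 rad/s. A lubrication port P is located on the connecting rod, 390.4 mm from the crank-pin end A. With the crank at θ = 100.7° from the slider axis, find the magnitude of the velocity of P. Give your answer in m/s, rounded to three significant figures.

2.79

ω = 19.61 rad/s.  Crank-pin speed |V_A| = rω = 2.918 m/s, perpendicular to OA.
Rod angle: sinφ = −(r/L) sinθ ⇒ φ = -13.647°; ω_rod = −rω cosθ/√(L²−r²sin²θ) = +0.89964 rad/s.
V_P = V_A + ω_rod × AP, with AP = 0.3904 m along the rod.
Components: V_Px = −rω sinθ − a·ω_rod·sinφ = -2.7844 m/s;  V_Py = rω cosθ + a·ω_rod·cosφ = -0.20046 m/s.
|V_P| = √(V_Px² + V_Py²) = 2.7916 m/s.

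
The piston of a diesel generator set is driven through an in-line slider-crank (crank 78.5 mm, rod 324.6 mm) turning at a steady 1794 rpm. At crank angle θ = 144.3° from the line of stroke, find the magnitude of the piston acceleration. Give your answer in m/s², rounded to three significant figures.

2030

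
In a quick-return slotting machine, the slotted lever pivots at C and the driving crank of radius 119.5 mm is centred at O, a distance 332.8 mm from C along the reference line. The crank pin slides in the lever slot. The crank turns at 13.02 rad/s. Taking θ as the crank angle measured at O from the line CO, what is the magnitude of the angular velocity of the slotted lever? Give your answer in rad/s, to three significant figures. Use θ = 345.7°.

3.40

ω = 13.02 rad/s
Crank pin A relative to C: A = (d + r cosθ, r sinθ); lever angle φ = atan2(r sinθ, d + r cosθ).
Differentiating tanφ: φ̇ = rω(d cosθ + r)/(d² + r² + 2dr cosθ).
d² + r² + 2dr cosθ = |CA|² = 0.202111 m²;  d cosθ + r = +0.44199 m.
|ω_lever| = |0.1195·13.02·+0.44199| / 0.202111 = 3.4025 rad/s.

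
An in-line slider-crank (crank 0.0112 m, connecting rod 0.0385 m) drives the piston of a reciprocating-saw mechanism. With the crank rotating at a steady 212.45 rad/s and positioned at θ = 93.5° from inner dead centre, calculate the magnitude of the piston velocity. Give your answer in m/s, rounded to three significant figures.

ω = 212.4 rad/s
For an in-line slider-crank, x = r cosθ + √(L² − r² sin²θ), so v = −rω sinθ·[1 + r cosθ/√(L² − r² sin²θ)].
With r = 0.0112 m, L = 0.0385 m, θ = 93.5°: √(L² − r² sin²θ) = 0.036841 m.
v = −0.0112·212.4·0.99813·[1 + 0.0112·-0.06105/0.036841] = -2.3309 m/s.
|v| = 2.3309 m/s.

2.33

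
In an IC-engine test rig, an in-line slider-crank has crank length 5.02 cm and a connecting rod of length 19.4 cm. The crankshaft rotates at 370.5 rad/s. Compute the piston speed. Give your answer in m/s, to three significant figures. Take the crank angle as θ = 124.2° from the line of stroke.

ω = 370.5 rad/s
For an in-line slider-crank, x = r cosθ + √(L² − r² sin²θ), so v = −rω sinθ·[1 + r cosθ/√(L² − r² sin²θ)].
With r = 0.0502 m, L = 0.194 m, θ = 124.2°: √(L² − r² sin²θ) = 0.1895 m.
v = −0.0502·370.5·0.82708·[1 + 0.0502·-0.56208/0.1895] = -13.092 m/s.
|v| = 13.092 m/s.

13.1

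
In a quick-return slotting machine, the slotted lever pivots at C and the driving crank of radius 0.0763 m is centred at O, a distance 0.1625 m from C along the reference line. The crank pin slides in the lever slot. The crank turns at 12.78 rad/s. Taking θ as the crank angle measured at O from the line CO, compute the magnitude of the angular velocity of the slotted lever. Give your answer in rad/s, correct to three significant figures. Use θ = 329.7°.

3.94

ω = 12.78 rad/s
Crank pin A relative to C: A = (d + r cosθ, r sinθ); lever angle φ = atan2(r sinθ, d + r cosθ).
Differentiating tanφ: φ̇ = rω(d cosθ + r)/(d² + r² + 2dr cosθ).
d² + r² + 2dr cosθ = |CA|² = 0.053638 m²;  d cosθ + r = +0.2166 m.
|ω_lever| = |0.0763·12.78·+0.2166| / 0.053638 = 3.9377 rad/s.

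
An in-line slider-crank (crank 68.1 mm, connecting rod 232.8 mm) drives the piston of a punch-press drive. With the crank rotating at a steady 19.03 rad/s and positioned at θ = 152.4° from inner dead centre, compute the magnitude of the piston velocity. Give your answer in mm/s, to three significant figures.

ω = 19.03 rad/s
For an in-line slider-crank, x = r cosθ + √(L² − r² sin²θ), so v = −rω sinθ·[1 + r cosθ/√(L² − r² sin²θ)].
With r = 0.0681 m, L = 0.2328 m, θ = 152.4°: √(L² − r² sin²θ) = 0.23065 m.
v = −0.0681·19.03·0.46330·[1 + 0.0681·-0.88620/0.23065] = -0.44331 m/s.
|v| = 0.44331 m/s = 443.31 mm/s.

443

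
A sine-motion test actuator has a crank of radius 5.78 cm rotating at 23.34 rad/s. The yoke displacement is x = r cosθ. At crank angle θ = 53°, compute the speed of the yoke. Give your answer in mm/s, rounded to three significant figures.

1080

ω = 23.34 rad/s
x = r cosθ ⇒ ẋ = −rω sinθ.
|v| = rω|sinθ| = 0.0578·23.34·|sin 53°| = 1.0774 m/s = 1077.4 mm/s.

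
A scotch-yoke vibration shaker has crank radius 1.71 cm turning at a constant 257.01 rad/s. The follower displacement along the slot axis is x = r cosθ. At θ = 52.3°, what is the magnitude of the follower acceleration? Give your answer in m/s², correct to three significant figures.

691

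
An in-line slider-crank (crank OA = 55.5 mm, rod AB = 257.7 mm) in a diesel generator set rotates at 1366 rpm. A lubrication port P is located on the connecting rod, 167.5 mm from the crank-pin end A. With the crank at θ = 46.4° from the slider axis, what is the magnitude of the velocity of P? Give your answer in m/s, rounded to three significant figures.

6.60

ω = 143 rad/s.  Crank-pin speed |V_A| = rω = 7.9391 m/s, perpendicular to OA.
Rod angle: sinφ = −(r/L) sinθ ⇒ φ = -8.973°; ω_rod = −rω cosθ/√(L²−r²sin²θ) = -21.509 rad/s.
V_P = V_A + ω_rod × AP, with AP = 0.1675 m along the rod.
Components: V_Px = −rω sinθ − a·ω_rod·sinφ = -6.3112 m/s;  V_Py = rω cosθ + a·ω_rod·cosφ = +1.9163 m/s.
|V_P| = √(V_Px² + V_Py²) = 6.5957 m/s.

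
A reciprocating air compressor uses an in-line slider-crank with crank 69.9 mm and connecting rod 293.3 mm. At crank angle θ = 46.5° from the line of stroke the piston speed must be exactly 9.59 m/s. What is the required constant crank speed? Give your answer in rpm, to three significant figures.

For an in-line slider-crank, |v_piston| = rω|sinθ|·[1 + r cosθ/√(L² − r² sin²θ)].
With r = 0.0699 m, L = 0.2933 m, θ = 46.5°: the bracketed kinematic factor |dx/dθ| = 0.059149 m.
ω = v/|dx/dθ| = 9.59/0.059149 = 162.13 rad/s.
N = 60ω/(2π) = 1548.3 rpm.

1550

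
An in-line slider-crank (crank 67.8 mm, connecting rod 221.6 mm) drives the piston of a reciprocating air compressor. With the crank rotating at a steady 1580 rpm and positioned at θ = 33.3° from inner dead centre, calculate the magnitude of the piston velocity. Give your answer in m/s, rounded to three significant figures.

7.76

ω = 2π·1580/60 = 165.5 rad/s
For an in-line slider-crank, x = r cosθ + √(L² − r² sin²θ), so v = −rω sinθ·[1 + r cosθ/√(L² − r² sin²θ)].
With r = 0.0678 m, L = 0.2216 m, θ = 33.3°: √(L² − r² sin²θ) = 0.21845 m.
v = −0.0678·165.5·0.54902·[1 + 0.0678·0.83581/0.21845] = -7.7566 m/s.
|v| = 7.7566 m/s.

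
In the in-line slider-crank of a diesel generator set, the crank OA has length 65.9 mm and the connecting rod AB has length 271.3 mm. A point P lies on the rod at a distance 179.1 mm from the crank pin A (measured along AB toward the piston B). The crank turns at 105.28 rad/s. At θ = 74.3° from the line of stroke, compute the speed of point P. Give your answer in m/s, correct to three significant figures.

ω = 105.3 rad/s.  Crank-pin speed |V_A| = rω = 6.938 m/s, perpendicular to OA.
Rod angle: sinφ = −(r/L) sinθ ⇒ φ = -13.523°; ω_rod = −rω cosθ/√(L²−r²sin²θ) = -7.1174 rad/s.
V_P = V_A + ω_rod × AP, with AP = 0.1791 m along the rod.
Components: V_Px = −rω sinθ − a·ω_rod·sinφ = -6.9772 m/s;  V_Py = rω cosθ + a·ω_rod·cosφ = +0.63803 m/s.
|V_P| = √(V_Px² + V_Py²) = 7.0063 m/s.

7.01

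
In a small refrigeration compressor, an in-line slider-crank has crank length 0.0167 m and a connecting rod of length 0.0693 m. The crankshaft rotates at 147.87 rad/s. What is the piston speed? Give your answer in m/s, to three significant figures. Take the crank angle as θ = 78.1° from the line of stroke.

ω = 147.9 rad/s
For an in-line slider-crank, x = r cosθ + √(L² − r² sin²θ), so v = −rω sinθ·[1 + r cosθ/√(L² − r² sin²θ)].
With r = 0.0167 m, L = 0.0693 m, θ = 78.1°: √(L² − r² sin²θ) = 0.067346 m.
v = −0.0167·147.9·0.97851·[1 + 0.0167·0.20620/0.067346] = -2.5399 m/s.
|v| = 2.5399 m/s.

2.54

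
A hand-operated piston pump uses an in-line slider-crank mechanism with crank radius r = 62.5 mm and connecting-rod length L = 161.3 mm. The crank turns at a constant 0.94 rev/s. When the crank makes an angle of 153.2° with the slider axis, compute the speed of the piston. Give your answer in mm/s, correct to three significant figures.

108

ω = 2π·0.94 = 5.906 rad/s
For an in-line slider-crank, x = r cosθ + √(L² − r² sin²θ), so v = −rω sinθ·[1 + r cosθ/√(L² − r² sin²θ)].
With r = 0.0625 m, L = 0.1613 m, θ = 153.2°: √(L² − r² sin²θ) = 0.15882 m.
v = −0.0625·5.906·0.45088·[1 + 0.0625·-0.89259/0.15882] = -0.10797 m/s.
|v| = 0.10797 m/s = 107.97 mm/s.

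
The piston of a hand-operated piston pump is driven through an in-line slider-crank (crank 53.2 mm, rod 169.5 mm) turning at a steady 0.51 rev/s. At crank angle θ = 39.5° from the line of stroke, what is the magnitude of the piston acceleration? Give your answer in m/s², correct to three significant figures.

ω = 2π·0.51 = 3.204 rad/s
x(θ) = r cosθ + √(L² − r² sin²θ); with ω constant, a = ω²·d²x/dθ².
d²x/dθ² = −r cosθ − r²(cos2θ)/√u − r⁴ sin²2θ/(4u^{3/2}),  u = L² − r² sin²θ = 0.0275851 m².
Substituting r = 0.0532 m, L = 0.1695 m, θ = 39.5°: d²x/dθ² = -0.044723 m.
a = ω²·d²x/dθ² = (3.204)²·(-0.044723) = -0.45923 m/s²;  |a| = 0.45923 m/s².

0.459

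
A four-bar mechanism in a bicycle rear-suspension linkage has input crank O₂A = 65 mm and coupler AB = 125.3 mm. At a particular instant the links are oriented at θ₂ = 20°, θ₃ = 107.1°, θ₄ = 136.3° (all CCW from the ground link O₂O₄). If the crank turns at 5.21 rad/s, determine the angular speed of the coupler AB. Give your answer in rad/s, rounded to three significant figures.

4.97

ω₂ = 5.21 rad/s
Differentiating the loop-closure r₂e^{iθ₂}+r₃e^{iθ₃}=r₁+r₄e^{iθ₄} gives r₂ω₂e^{iθ₂}+r₃ω₃e^{iθ₃}=r₄ω₄e^{iθ₄}.
Eliminating the other unknown: ω₃ = r₂ω₂ sin(θ₄−θ₂) / [r₃ sin(θ₃−θ₄)].
Numerator sine = +0.89649; denominator sine = -0.48786.
Result = 0.065·5.21·(+0.89649) / (0.1253·(-0.48786)) = -4.9665 rad/s; magnitude 4.9665 rad/s.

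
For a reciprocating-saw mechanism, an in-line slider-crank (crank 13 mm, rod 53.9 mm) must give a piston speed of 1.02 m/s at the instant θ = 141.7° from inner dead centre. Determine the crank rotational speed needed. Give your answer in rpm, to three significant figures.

For an in-line slider-crank, |v_piston| = rω|sinθ|·[1 + r cosθ/√(L² − r² sin²θ)].
With r = 0.013 m, L = 0.0539 m, θ = 141.7°: the bracketed kinematic factor |dx/dθ| = 0.0065148 m.
ω = v/|dx/dθ| = 1.02/0.0065148 = 156.57 rad/s.
N = 60ω/(2π) = 1495.1 rpm.

1500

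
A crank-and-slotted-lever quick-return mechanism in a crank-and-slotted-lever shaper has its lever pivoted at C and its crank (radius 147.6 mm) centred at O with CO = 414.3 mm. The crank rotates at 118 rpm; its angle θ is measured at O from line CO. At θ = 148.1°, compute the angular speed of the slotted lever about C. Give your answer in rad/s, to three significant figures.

ω = 12.36 rad/s (from 118 rpm).
Crank pin A relative to C: A = (d + r cosθ, r sinθ); lever angle φ = atan2(r sinθ, d + r cosθ).
Differentiating tanφ: φ̇ = rω(d cosθ + r)/(d² + r² + 2dr cosθ).
d² + r² + 2dr cosθ = |CA|² = 0.0895999 m²;  d cosθ + r = -0.20413 m.
|ω_lever| = |0.1476·12.36·-0.20413| / 0.0895999 = 4.1552 rad/s.

4.16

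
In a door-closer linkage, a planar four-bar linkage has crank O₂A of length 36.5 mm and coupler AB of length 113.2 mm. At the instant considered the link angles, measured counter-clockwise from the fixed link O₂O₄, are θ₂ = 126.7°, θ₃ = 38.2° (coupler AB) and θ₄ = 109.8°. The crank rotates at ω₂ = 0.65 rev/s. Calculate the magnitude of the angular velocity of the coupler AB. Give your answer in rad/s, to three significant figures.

ω₂ = 4.084 rad/s (from 0.65 rev/s).
Differentiating the loop-closure r₂e^{iθ₂}+r₃e^{iθ₃}=r₁+r₄e^{iθ₄} gives r₂ω₂e^{iθ₂}+r₃ω₃e^{iθ₃}=r₄ω₄e^{iθ₄}.
Eliminating the other unknown: ω₃ = r₂ω₂ sin(θ₄−θ₂) / [r₃ sin(θ₃−θ₄)].
Numerator sine = -0.29070; denominator sine = -0.94888.
Result = 0.0365·4.084·(-0.29070) / (0.1132·(-0.94888)) = +0.40344 rad/s; magnitude 0.40344 rad/s.

0.403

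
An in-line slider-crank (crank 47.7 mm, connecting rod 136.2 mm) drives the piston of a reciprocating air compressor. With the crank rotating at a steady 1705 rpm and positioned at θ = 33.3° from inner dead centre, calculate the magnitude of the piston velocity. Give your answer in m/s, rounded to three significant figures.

6.07

ω = 2π·1705/60 = 178.5 rad/s
For an in-line slider-crank, x = r cosθ + √(L² − r² sin²θ), so v = −rω sinθ·[1 + r cosθ/√(L² − r² sin²θ)].
With r = 0.0477 m, L = 0.1362 m, θ = 33.3°: √(L² − r² sin²θ) = 0.13366 m.
v = −0.0477·178.5·0.54902·[1 + 0.0477·0.83581/0.13366] = -6.0706 m/s.
|v| = 6.0706 m/s.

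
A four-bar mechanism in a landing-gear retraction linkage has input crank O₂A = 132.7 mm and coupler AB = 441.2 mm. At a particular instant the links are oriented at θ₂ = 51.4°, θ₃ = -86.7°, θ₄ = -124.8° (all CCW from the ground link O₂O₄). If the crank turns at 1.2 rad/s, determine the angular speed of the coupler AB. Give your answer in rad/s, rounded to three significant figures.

0.0388

ω₂ = 1.2 rad/s
Differentiating the loop-closure r₂e^{iθ₂}+r₃e^{iθ₃}=r₁+r₄e^{iθ₄} gives r₂ω₂e^{iθ₂}+r₃ω₃e^{iθ₃}=r₄ω₄e^{iθ₄}.
Eliminating the other unknown: ω₃ = r₂ω₂ sin(θ₄−θ₂) / [r₃ sin(θ₃−θ₄)].
Numerator sine = -0.06627; denominator sine = +0.61704.
Result = 0.1327·1.2·(-0.06627) / (0.4412·(+0.61704)) = -0.038766 rad/s; magnitude 0.038766 rad/s.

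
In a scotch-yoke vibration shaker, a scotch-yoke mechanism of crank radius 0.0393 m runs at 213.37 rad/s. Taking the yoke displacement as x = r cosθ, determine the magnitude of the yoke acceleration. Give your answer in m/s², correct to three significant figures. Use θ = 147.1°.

ω = 213.4 rad/s
x = r cosθ ⇒ ẍ = −rω² cosθ (ω constant).
|a| = rω²|cosθ| = 0.0393·(213.4)²·|cos 147.1°| = 1502.2 m/s².

1500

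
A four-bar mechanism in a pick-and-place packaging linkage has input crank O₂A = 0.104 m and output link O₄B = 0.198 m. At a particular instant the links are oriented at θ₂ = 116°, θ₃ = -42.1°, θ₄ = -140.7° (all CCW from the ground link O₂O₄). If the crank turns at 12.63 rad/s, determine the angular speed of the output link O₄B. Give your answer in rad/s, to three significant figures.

ω₂ = 12.63 rad/s
Differentiating the loop-closure r₂e^{iθ₂}+r₃e^{iθ₃}=r₁+r₄e^{iθ₄} gives r₂ω₂e^{iθ₂}+r₃ω₃e^{iθ₃}=r₄ω₄e^{iθ₄}.
Eliminating the other unknown: ω₄ = r₂ω₂ sin(θ₂−θ₃) / [r₄ sin(θ₄−θ₃)].
Numerator sine = +0.37299; denominator sine = -0.98876.
Result = 0.104·12.63·(+0.37299) / (0.198·(-0.98876)) = -2.5025 rad/s; magnitude 2.5025 rad/s.

2.50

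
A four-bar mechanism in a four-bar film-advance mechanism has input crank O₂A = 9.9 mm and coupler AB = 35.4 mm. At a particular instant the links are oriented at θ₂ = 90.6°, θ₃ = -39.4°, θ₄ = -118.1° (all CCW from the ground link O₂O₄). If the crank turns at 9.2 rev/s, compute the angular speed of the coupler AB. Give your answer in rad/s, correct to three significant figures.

7.92

ω₂ = 57.81 rad/s (from 9.2 rev/s).
Differentiating the loop-closure r₂e^{iθ₂}+r₃e^{iθ₃}=r₁+r₄e^{iθ₄} gives r₂ω₂e^{iθ₂}+r₃ω₃e^{iθ₃}=r₄ω₄e^{iθ₄}.
Eliminating the other unknown: ω₃ = r₂ω₂ sin(θ₄−θ₂) / [r₃ sin(θ₃−θ₄)].
Numerator sine = +0.48022; denominator sine = +0.98061.
Result = 0.0099·57.81·(+0.48022) / (0.0354·(+0.98061)) = +7.9167 rad/s; magnitude 7.9167 rad/s.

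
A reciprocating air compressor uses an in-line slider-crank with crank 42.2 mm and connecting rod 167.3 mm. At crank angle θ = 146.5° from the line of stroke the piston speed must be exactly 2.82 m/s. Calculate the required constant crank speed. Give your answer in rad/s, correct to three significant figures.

For an in-line slider-crank, |v_piston| = rω|sinθ|·[1 + r cosθ/√(L² − r² sin²θ)].
With r = 0.0422 m, L = 0.1673 m, θ = 146.5°: the bracketed kinematic factor |dx/dθ| = 0.018344 m.
ω = v/|dx/dθ| = 2.82/0.018344 = 153.73 rad/s.

154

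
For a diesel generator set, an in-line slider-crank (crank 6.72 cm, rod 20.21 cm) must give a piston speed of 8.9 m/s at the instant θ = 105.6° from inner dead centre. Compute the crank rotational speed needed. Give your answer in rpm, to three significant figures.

For an in-line slider-crank, |v_piston| = rω|sinθ|·[1 + r cosθ/√(L² − r² sin²θ)].
With r = 0.0672 m, L = 0.2021 m, θ = 105.6°: the bracketed kinematic factor |dx/dθ| = 0.058615 m.
ω = v/|dx/dθ| = 8.9/0.058615 = 151.84 rad/s.
N = 60ω/(2π) = 1449.9 rpm.

1450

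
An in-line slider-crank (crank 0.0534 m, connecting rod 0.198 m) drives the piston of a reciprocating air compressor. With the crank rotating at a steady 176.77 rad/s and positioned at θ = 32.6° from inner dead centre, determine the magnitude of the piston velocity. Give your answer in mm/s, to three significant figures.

ω = 176.8 rad/s
For an in-line slider-crank, x = r cosθ + √(L² − r² sin²θ), so v = −rω sinθ·[1 + r cosθ/√(L² − r² sin²θ)].
With r = 0.0534 m, L = 0.198 m, θ = 32.6°: √(L² − r² sin²θ) = 0.1959 m.
v = −0.0534·176.8·0.53877·[1 + 0.0534·0.84245/0.1959] = -6.2536 m/s.
|v| = 6.2536 m/s = 6253.6 mm/s.

6250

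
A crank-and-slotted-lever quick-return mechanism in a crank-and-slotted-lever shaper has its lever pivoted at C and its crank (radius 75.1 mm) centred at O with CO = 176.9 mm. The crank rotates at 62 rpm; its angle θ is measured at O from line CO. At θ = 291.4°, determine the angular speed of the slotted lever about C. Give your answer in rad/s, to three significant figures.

1.46

ω = 6.493 rad/s (from 62 rpm).
Crank pin A relative to C: A = (d + r cosθ, r sinθ); lever angle φ = atan2(r sinθ, d + r cosθ).
Differentiating tanφ: φ̇ = rω(d cosθ + r)/(d² + r² + 2dr cosθ).
d² + r² + 2dr cosθ = |CA|² = 0.0466285 m²;  d cosθ + r = +0.13965 m.
|ω_lever| = |0.0751·6.493·+0.13965| / 0.0466285 = 1.4603 rad/s.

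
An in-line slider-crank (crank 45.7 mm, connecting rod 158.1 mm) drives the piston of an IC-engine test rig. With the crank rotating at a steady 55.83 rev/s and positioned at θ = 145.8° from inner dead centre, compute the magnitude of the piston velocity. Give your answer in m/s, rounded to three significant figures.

6.83

ω = 2π·55.8 = 350.8 rad/s
For an in-line slider-crank, x = r cosθ + √(L² − r² sin²θ), so v = −rω sinθ·[1 + r cosθ/√(L² − r² sin²θ)].
With r = 0.0457 m, L = 0.1581 m, θ = 145.8°: √(L² − r² sin²θ) = 0.156 m.
v = −0.0457·350.8·0.56208·[1 + 0.0457·-0.82708/0.156] = -6.8276 m/s.
|v| = 6.8276 m/s.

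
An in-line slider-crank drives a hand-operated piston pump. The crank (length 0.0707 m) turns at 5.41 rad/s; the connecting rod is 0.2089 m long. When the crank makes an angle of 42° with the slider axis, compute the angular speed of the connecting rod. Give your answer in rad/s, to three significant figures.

ω = 5.41 rad/s
The rod makes angle φ with the slider axis where L sinφ = r sinθ; differentiating, L cosφ·φ̇ = r ω cosθ.
L cosφ = √(L² − r² sin²θ) = 0.20347 m.
|ω_rod| = r ω |cosθ| / √(L² − r² sin²θ) = 0.0707·5.41·0.74314/0.20347 = 1.397 rad/s.

1.40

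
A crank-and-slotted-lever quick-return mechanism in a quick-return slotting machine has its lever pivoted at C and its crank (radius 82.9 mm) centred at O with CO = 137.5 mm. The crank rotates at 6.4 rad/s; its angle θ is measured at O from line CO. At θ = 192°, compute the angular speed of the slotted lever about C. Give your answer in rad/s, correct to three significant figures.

ω = 6.4 rad/s
Crank pin A relative to C: A = (d + r cosθ, r sinθ); lever angle φ = atan2(r sinθ, d + r cosθ).
Differentiating tanφ: φ̇ = rω(d cosθ + r)/(d² + r² + 2dr cosθ).
d² + r² + 2dr cosθ = |CA|² = 0.00347934 m²;  d cosθ + r = -0.051595 m.
|ω_lever| = |0.0829·6.4·-0.051595| / 0.00347934 = 7.8677 rad/s.

7.87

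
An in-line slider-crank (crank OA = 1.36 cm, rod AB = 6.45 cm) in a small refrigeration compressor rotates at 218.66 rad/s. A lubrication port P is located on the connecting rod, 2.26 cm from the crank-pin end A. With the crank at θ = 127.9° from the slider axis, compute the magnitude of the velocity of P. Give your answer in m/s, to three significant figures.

ω = 218.7 rad/s.  Crank-pin speed |V_A| = rω = 2.9738 m/s, perpendicular to OA.
Rod angle: sinφ = −(r/L) sinθ ⇒ φ = -9.577°; ω_rod = −rω cosθ/√(L²−r²sin²θ) = +28.722 rad/s.
V_P = V_A + ω_rod × AP, with AP = 0.0226 m along the rod.
Components: V_Px = −rω sinθ − a·ω_rod·sinφ = -2.2386 m/s;  V_Py = rω cosθ + a·ω_rod·cosφ = -1.1867 m/s.
|V_P| = √(V_Px² + V_Py²) = 2.5336 m/s.

2.53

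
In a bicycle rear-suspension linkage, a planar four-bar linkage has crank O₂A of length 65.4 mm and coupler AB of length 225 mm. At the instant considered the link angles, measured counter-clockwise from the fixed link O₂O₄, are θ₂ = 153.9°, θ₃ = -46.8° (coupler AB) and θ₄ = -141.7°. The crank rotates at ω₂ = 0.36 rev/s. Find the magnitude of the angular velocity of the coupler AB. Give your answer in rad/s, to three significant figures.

ω₂ = 2.262 rad/s (from 0.36 rev/s).
Differentiating the loop-closure r₂e^{iθ₂}+r₃e^{iθ₃}=r₁+r₄e^{iθ₄} gives r₂ω₂e^{iθ₂}+r₃ω₃e^{iθ₃}=r₄ω₄e^{iθ₄}.
Eliminating the other unknown: ω₃ = r₂ω₂ sin(θ₄−θ₂) / [r₃ sin(θ₃−θ₄)].
Numerator sine = +0.90183; denominator sine = +0.99635.
Result = 0.0654·2.262·(+0.90183) / (0.225·(+0.99635)) = +0.59511 rad/s; magnitude 0.59511 rad/s.

0.595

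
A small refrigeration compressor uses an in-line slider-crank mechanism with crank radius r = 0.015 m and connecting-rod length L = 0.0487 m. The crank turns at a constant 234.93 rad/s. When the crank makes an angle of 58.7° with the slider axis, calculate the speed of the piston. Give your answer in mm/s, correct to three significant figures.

3510

ω = 234.9 rad/s
For an in-line slider-crank, x = r cosθ + √(L² − r² sin²θ), so v = −rω sinθ·[1 + r cosθ/√(L² − r² sin²θ)].
With r = 0.015 m, L = 0.0487 m, θ = 58.7°: √(L² − r² sin²θ) = 0.046983 m.
v = −0.015·234.9·0.85446·[1 + 0.015·0.51952/0.046983] = -3.5105 m/s.
|v| = 3.5105 m/s = 3510.5 mm/s.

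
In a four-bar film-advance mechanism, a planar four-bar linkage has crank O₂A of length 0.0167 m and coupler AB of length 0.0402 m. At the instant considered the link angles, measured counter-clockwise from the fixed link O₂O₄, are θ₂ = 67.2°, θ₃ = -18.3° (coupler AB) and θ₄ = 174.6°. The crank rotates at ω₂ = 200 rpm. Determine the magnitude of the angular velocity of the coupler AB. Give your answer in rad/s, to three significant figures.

37.2

ω₂ = 20.94 rad/s (from 200 rpm).
Differentiating the loop-closure r₂e^{iθ₂}+r₃e^{iθ₃}=r₁+r₄e^{iθ₄} gives r₂ω₂e^{iθ₂}+r₃ω₃e^{iθ₃}=r₄ω₄e^{iθ₄}.
Eliminating the other unknown: ω₃ = r₂ω₂ sin(θ₄−θ₂) / [r₃ sin(θ₃−θ₄)].
Numerator sine = +0.95424; denominator sine = +0.22325.
Result = 0.0167·20.94·(+0.95424) / (0.0402·(+0.22325)) = +37.189 rad/s; magnitude 37.189 rad/s.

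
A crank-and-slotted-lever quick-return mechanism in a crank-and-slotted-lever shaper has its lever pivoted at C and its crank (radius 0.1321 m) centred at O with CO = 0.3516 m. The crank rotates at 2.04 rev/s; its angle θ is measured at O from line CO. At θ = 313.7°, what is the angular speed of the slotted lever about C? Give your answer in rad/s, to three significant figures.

ω = 12.82 rad/s (from 2.04 rev/s).
Crank pin A relative to C: A = (d + r cosθ, r sinθ); lever angle φ = atan2(r sinθ, d + r cosθ).
Differentiating tanφ: φ̇ = rω(d cosθ + r)/(d² + r² + 2dr cosθ).
d² + r² + 2dr cosθ = |CA|² = 0.205251 m²;  d cosθ + r = +0.37501 m.
|ω_lever| = |0.1321·12.82·+0.37501| / 0.205251 = 3.0937 rad/s.

3.09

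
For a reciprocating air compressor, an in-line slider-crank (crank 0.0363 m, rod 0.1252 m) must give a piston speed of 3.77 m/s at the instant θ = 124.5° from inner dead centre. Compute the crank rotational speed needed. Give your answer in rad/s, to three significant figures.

152

For an in-line slider-crank, |v_piston| = rω|sinθ|·[1 + r cosθ/√(L² − r² sin²θ)].
With r = 0.0363 m, L = 0.1252 m, θ = 124.5°: the bracketed kinematic factor |dx/dθ| = 0.024856 m.
ω = v/|dx/dθ| = 3.77/0.024856 = 151.67 rad/s.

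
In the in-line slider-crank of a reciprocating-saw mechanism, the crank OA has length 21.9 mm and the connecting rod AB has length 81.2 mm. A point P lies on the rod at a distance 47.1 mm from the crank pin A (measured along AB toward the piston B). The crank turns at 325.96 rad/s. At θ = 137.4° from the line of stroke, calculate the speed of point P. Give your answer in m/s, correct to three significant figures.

4.80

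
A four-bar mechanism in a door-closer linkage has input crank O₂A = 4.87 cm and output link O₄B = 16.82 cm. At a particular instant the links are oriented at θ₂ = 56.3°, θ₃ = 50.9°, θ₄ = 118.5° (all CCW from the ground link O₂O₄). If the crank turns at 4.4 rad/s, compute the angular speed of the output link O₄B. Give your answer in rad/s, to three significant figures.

ω₂ = 4.4 rad/s
Differentiating the loop-closure r₂e^{iθ₂}+r₃e^{iθ₃}=r₁+r₄e^{iθ₄} gives r₂ω₂e^{iθ₂}+r₃ω₃e^{iθ₃}=r₄ω₄e^{iθ₄}.
Eliminating the other unknown: ω₄ = r₂ω₂ sin(θ₂−θ₃) / [r₄ sin(θ₄−θ₃)].
Numerator sine = +0.09411; denominator sine = +0.92455.
Result = 0.0487·4.4·(+0.09411) / (0.1682·(+0.92455)) = +0.12967 rad/s; magnitude 0.12967 rad/s.

0.130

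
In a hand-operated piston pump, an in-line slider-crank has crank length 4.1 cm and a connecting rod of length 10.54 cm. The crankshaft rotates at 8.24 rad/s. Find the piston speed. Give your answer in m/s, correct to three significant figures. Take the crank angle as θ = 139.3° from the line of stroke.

0.153

ω = 8.24 rad/s
For an in-line slider-crank, x = r cosθ + √(L² − r² sin²θ), so v = −rω sinθ·[1 + r cosθ/√(L² − r² sin²θ)].
With r = 0.041 m, L = 0.1054 m, θ = 139.3°: √(L² − r² sin²θ) = 0.10195 m.
v = −0.041·8.24·0.65210·[1 + 0.041·-0.75813/0.10195] = -0.15314 m/s.
|v| = 0.15314 m/s.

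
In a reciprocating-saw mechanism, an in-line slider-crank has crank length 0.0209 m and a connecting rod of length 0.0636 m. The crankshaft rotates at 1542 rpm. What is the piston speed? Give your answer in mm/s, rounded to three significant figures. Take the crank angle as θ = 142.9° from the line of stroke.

1490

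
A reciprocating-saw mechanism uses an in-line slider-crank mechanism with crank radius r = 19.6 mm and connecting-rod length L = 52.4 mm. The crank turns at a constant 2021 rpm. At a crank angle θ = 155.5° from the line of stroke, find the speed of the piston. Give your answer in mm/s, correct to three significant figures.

ω = 2π·2021/60 = 211.6 rad/s
For an in-line slider-crank, x = r cosθ + √(L² − r² sin²θ), so v = −rω sinθ·[1 + r cosθ/√(L² − r² sin²θ)].
With r = 0.0196 m, L = 0.0524 m, θ = 155.5°: √(L² − r² sin²θ) = 0.051766 m.
v = −0.0196·211.6·0.41469·[1 + 0.0196·-0.90996/0.051766] = -1.1275 m/s.
|v| = 1.1275 m/s = 1127.5 mm/s.

1130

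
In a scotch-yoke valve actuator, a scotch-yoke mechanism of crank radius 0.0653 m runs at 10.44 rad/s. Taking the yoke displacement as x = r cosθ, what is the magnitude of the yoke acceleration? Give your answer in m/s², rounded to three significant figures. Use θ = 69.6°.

ω = 10.44 rad/s
x = r cosθ ⇒ ẍ = −rω² cosθ (ω constant).
|a| = rω²|cosθ| = 0.0653·(10.44)²·|cos 69.6°| = 2.4809 m/s².

2.48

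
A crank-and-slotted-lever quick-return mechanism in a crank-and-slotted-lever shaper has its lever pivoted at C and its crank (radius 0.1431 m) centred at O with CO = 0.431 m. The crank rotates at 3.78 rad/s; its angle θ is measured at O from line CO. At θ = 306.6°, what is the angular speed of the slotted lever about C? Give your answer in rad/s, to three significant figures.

ω = 3.78 rad/s
Crank pin A relative to C: A = (d + r cosθ, r sinθ); lever angle φ = atan2(r sinθ, d + r cosθ).
Differentiating tanφ: φ̇ = rω(d cosθ + r)/(d² + r² + 2dr cosθ).
d² + r² + 2dr cosθ = |CA|² = 0.279784 m²;  d cosθ + r = +0.40007 m.
|ω_lever| = |0.1431·3.78·+0.40007| / 0.279784 = 0.77348 rad/s.

0.773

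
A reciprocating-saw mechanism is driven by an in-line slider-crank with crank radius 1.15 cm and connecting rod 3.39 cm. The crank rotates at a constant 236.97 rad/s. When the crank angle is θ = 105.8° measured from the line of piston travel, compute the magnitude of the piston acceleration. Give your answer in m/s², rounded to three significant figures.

371

ω = 237 rad/s
x(θ) = r cosθ + √(L² − r² sin²θ); with ω constant, a = ω²·d²x/dθ².
d²x/dθ² = −r cosθ − r²(cos2θ)/√u − r⁴ sin²2θ/(4u^{3/2}),  u = L² − r² sin²θ = 0.00102676 m².
Substituting r = 0.0115 m, L = 0.0339 m, θ = 105.8°: d²x/dθ² = +0.00661 m.
a = ω²·d²x/dθ² = (237)²·(+0.00661) = +371.18 m/s²;  |a| = 371.18 m/s².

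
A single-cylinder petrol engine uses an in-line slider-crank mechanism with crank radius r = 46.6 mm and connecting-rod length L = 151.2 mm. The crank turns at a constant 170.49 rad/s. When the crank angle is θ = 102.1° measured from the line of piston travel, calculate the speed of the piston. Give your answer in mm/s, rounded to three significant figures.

ω = 170.5 rad/s
For an in-line slider-crank, x = r cosθ + √(L² − r² sin²θ), so v = −rω sinθ·[1 + r cosθ/√(L² − r² sin²θ)].
With r = 0.0466 m, L = 0.1512 m, θ = 102.1°: √(L² − r² sin²θ) = 0.14417 m.
v = −0.0466·170.5·0.97778·[1 + 0.0466·-0.20962/0.14417] = -7.242 m/s.
|v| = 7.242 m/s = 7242 mm/s.

7240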